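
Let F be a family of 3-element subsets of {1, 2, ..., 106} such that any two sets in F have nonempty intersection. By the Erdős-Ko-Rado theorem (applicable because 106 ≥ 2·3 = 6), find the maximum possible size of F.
max |F| = C(105, 2) = 5460

Erdős-Ko-Rado (1961): when n ≥ 2k, max |F| = C(n−1, k−1). The bound is attained by the star {A : i ∈ A} for any fixed i ∈ [n]. Here C(106−1, 3−1) = C(105, 2) = 5460.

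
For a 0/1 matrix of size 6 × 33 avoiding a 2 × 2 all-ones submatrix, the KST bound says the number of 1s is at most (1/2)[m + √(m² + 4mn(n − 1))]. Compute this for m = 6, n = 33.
z(6, 33; 2, 2) ≤ (1/2)[6 + √(6² + 4·6·33·32)] = (1/2)[6 + √25380] = 82.6555

Kővári–Sós–Turán: let r_1, ..., r_6 be the row sums and z = Σ r_i the total number of 1s. Each pair of columns can share at most one row with both entries 1 (else a 2×2 all-ones block appears), so Σ_i C(r_i, 2) ≤ C(33, 2) = 528. By convexity Σ_i C(r_i, 2) ≥ 6·C(z/6, 2) = z(z − 6)/(2·6), giving z² − 6z − 6·33·32 ≤ 0 and hence z ≤ (1/2)[6 + √(36 + 4·6336)] = (1/2)[6 + √25380] ≈ (1/2)(6 + 159.311) = 82.6555.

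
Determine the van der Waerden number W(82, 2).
W(82, 2) = 82 + 1 = 83

A 2-term AP is any pair of integers, so a monochromatic 2-AP exists iff some colour is used at least twice. With 82 colours, the colouring i ↦ i on {1, ..., 82} uses each colour once, avoiding any monochromatic pair, so W(82, 2) > 82. For {1, ..., 83}, pigeonhole forces two integers of the same colour, which form a monochromatic 2-AP. Hence W(82, 2) = 83.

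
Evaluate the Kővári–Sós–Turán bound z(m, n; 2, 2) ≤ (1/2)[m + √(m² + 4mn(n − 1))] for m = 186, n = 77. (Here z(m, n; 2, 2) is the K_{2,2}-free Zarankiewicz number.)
z(186, 77; 2, 2) ≤ (1/2)[186 + √(186² + 4·186·77·76)] = (1/2)[186 + √4388484] = 1140.4354

Kővári–Sós–Turán: let r_1, ..., r_186 be the row sums and z = Σ r_i the total number of 1s. Each pair of columns can share at most one row with both entries 1 (else a 2×2 all-ones block appears), so Σ_i C(r_i, 2) ≤ C(77, 2) = 2926. By convexity Σ_i C(r_i, 2) ≥ 186·C(z/186, 2) = z(z − 186)/(2·186), giving z² − 186z − 186·77·76 ≤ 0 and hence z ≤ (1/2)[186 + √(34596 + 4·1088472)] = (1/2)[186 + √4388484] ≈ (1/2)(186 + 2094.8709) = 1140.4354.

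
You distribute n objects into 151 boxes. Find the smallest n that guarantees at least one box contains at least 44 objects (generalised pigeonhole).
n = (44 − 1)·151 + 1 = 6494

By the generalised pigeonhole principle, to guarantee some box contains ≥ r objects we need more than (r − 1) · k objects total. Threshold: n = (r − 1) · k + 1. With r = 44 and k = 151: n = 43 · 151 + 1 = 6493 + 1 = 6494. For n = 6493 = 43 · 151, we can put exactly 43 objects in every box, avoiding 44 in any single one — so 6494 is tight.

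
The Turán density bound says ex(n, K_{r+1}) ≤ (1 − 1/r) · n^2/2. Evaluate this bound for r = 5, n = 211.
Turán density bound = (4/5) · 211^2/2 = 89042/5 ≈ 17808.4

Turán's theorem: ex(n, K_{r+1}) is achieved by the complete r-partite Turán graph T(n, r) with parts as balanced as possible, and is at most (1 − 1/r) · n^2/2. For r = 5, n = 211: the density bound is (4/5) · 44521/2 = 89042/5 ≈ 17808.4. The integer-valued extremum is e(T(211, 5)) = 17808, which is strictly less than the density bound 89042/5 since 5 ∤ 211 (the parts of T(211, 5) cannot all be equal).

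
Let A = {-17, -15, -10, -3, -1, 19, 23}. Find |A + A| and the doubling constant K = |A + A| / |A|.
K = |A + A| / |A| = 26/7

Enumerate A + A = {a + b : a, b ∈ A}. With |A| = 7, there are |A|^2 = 49 ordered sum pairs; collecting distinct values, A + A = {-34, -32, -30, -27, -25, -20, -18, -16, -13, -11, -6, -4, -2, 2, 4, 6, 8, 9, 13, 16, 18, 20, 22, 38, 42, 46}, so |A + A| = 26. Thus K = 26/7. For comparison, the minimum possible |A + A| over all 7-element sets is 2·7 − 1 = 13 (so min K = 13/7), attained only by arithmetic progressions.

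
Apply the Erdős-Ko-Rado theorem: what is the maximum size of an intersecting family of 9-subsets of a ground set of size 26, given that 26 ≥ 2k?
max |F| = C(25, 8) = 1081575

Erdős-Ko-Rado (1961): when n ≥ 2k, max |F| = C(n−1, k−1). The bound is attained by the star {A : i ∈ A} for any fixed i ∈ [n]. Here C(26−1, 9−1) = C(25, 8) = 1081575.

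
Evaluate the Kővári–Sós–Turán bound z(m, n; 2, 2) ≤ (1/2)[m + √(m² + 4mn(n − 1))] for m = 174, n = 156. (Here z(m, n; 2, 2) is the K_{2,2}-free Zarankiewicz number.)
z(174, 156; 2, 2) ≤ (1/2)[174 + √(174² + 4·174·156·155)] = (1/2)[174 + √16859556] = 2140.0195

Kővári–Sós–Turán: let r_1, ..., r_174 be the row sums and z = Σ r_i the total number of 1s. Each pair of columns can share at most one row with both entries 1 (else a 2×2 all-ones block appears), so Σ_i C(r_i, 2) ≤ C(156, 2) = 12090. By convexity Σ_i C(r_i, 2) ≥ 174·C(z/174, 2) = z(z − 174)/(2·174), giving z² − 174z − 174·156·155 ≤ 0 and hence z ≤ (1/2)[174 + √(30276 + 4·4207320)] = (1/2)[174 + √16859556] ≈ (1/2)(174 + 4106.039) = 2140.0195.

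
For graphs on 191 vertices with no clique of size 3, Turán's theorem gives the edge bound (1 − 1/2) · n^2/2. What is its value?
Turán density bound = (1/2) · 191^2/2 = 36481/4 ≈ 9120.25

Turán's theorem: ex(n, K_{r+1}) is achieved by the complete r-partite Turán graph T(n, r) with parts as balanced as possible, and is at most (1 − 1/r) · n^2/2. For r = 2, n = 191: the density bound is (1/2) · 36481/2 = 36481/4 ≈ 9120.25. The integer-valued extremum is e(T(191, 2)) = 9120, which is strictly less than the density bound 36481/4 since 2 ∤ 191 (the parts of T(191, 2) cannot all be equal).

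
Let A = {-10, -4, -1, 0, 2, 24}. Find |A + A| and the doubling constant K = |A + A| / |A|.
K = |A + A| / |A| = 19/6

Enumerate A + A = {a + b : a, b ∈ A}. With |A| = 6, there are |A|^2 = 36 ordered sum pairs; collecting distinct values, A + A = {-20, -14, -11, -10, -8, -5, -4, -2, -1, 0, 1, 2, 4, 14, 20, 23, 24, 26, 48}, so |A + A| = 19. Thus K = 19/6. For comparison, the minimum possible |A + A| over all 6-element sets is 2·6 − 1 = 11 (so min K = 11/6), attained only by arithmetic progressions.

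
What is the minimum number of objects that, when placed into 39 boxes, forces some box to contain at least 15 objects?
n = (15 − 1)·39 + 1 = 547

By the generalised pigeonhole principle, to guarantee some box contains ≥ r objects we need more than (r − 1) · k objects total. Threshold: n = (r − 1) · k + 1. With r = 15 and k = 39: n = 14 · 39 + 1 = 546 + 1 = 547. For n = 546 = 14 · 39, we can put exactly 14 objects in every box, avoiding 15 in any single one — so 547 is tight.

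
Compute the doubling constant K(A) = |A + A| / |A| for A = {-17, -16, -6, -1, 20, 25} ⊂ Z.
K = |A + A| / |A| = 20/6 = 10/3

Enumerate A + A = {a + b : a, b ∈ A}. With |A| = 6, there are |A|^2 = 36 ordered sum pairs; collecting distinct values, A + A = {-34, -33, -32, -23, -22, -18, -17, -12, -7, -2, 3, 4, 8, 9, 14, 19, 24, 40, 45, 50}, so |A + A| = 20. Thus K = 20/6 = 10/3. For comparison, the minimum possible |A + A| over all 6-element sets is 2·6 − 1 = 11 (so min K = 11/6), attained only by arithmetic progressions.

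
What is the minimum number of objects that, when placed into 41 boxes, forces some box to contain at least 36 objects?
n = (36 − 1)·41 + 1 = 1436

By the generalised pigeonhole principle, to guarantee some box contains ≥ r objects we need more than (r − 1) · k objects total. Threshold: n = (r − 1) · k + 1. With r = 36 and k = 41: n = 35 · 41 + 1 = 1435 + 1 = 1436. For n = 1435 = 35 · 41, we can put exactly 35 objects in every box, avoiding 36 in any single one — so 1436 is tight.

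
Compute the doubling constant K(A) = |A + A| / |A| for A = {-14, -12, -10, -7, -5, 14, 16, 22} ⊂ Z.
K = |A + A| / |A| = 30/8 = 15/4

Enumerate A + A = {a + b : a, b ∈ A}. With |A| = 8, there are |A|^2 = 64 ordered sum pairs; collecting distinct values, A + A = {-28, -26, -24, -22, -21, -20, -19, -17, -15, -14, -12, -10, 0, 2, 4, 6, 7, 8, 9, 10, 11, 12, 15, 17, 28, 30, 32, 36, 38, 44}, so |A + A| = 30. Thus K = 30/8 = 15/4. For comparison, the minimum possible |A + A| over all 8-element sets is 2·8 − 1 = 15 (so min K = 15/8), attained only by arithmetic progressions.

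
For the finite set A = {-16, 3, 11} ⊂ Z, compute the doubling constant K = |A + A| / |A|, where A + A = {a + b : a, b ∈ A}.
K = |A + A| / |A| = 6/3 = 2

Enumerate A + A = {a + b : a, b ∈ A}. With |A| = 3, there are |A|^2 = 9 ordered sum pairs; collecting distinct values, A + A = {-32, -13, -5, 6, 14, 22}, so |A + A| = 6. Thus K = 6/3 = 2. For comparison, the minimum possible |A + A| over all 3-element sets is 2·3 − 1 = 5 (so min K = 5/3), attained only by arithmetic progressions.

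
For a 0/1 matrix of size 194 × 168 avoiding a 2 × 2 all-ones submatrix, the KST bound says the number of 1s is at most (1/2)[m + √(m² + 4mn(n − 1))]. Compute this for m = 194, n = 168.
z(194, 168; 2, 2) ≤ (1/2)[194 + √(194² + 4·194·168·167)] = (1/2)[194 + √21809092] = 2432.0103

Kővári–Sós–Turán: let r_1, ..., r_194 be the row sums and z = Σ r_i the total number of 1s. Each pair of columns can share at most one row with both entries 1 (else a 2×2 all-ones block appears), so Σ_i C(r_i, 2) ≤ C(168, 2) = 14028. By convexity Σ_i C(r_i, 2) ≥ 194·C(z/194, 2) = z(z − 194)/(2·194), giving z² − 194z − 194·168·167 ≤ 0 and hence z ≤ (1/2)[194 + √(37636 + 4·5442864)] = (1/2)[194 + √21809092] ≈ (1/2)(194 + 4670.0206) = 2432.0103.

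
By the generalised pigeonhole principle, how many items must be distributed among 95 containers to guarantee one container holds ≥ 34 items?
n = (34 − 1)·95 + 1 = 3136

By the generalised pigeonhole principle, to guarantee some box contains ≥ r objects we need more than (r − 1) · k objects total. Threshold: n = (r − 1) · k + 1. With r = 34 and k = 95: n = 33 · 95 + 1 = 3135 + 1 = 3136. For n = 3135 = 33 · 95, we can put exactly 33 objects in every box, avoiding 34 in any single one — so 3136 is tight.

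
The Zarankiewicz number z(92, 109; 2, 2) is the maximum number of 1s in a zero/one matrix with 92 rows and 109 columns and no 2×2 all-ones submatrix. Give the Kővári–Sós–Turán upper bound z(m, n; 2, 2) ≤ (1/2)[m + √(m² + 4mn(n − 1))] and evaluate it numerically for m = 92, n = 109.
z(92, 109; 2, 2) ≤ (1/2)[92 + √(92² + 4·92·109·108)] = (1/2)[92 + √4340560] = 1087.7005

Kővári–Sós–Turán: let r_1, ..., r_92 be the row sums and z = Σ r_i the total number of 1s. Each pair of columns can share at most one row with both entries 1 (else a 2×2 all-ones block appears), so Σ_i C(r_i, 2) ≤ C(109, 2) = 5886. By convexity Σ_i C(r_i, 2) ≥ 92·C(z/92, 2) = z(z − 92)/(2·92), giving z² − 92z − 92·109·108 ≤ 0 and hence z ≤ (1/2)[92 + √(8464 + 4·1083024)] = (1/2)[92 + √4340560] ≈ (1/2)(92 + 2083.4011) = 1087.7005.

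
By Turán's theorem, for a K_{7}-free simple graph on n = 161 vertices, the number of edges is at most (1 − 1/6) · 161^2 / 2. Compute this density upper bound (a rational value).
Turán density bound = (5/6) · 161^2/2 = 129605/12 ≈ 10800.4167

Turán's theorem: ex(n, K_{r+1}) is achieved by the complete r-partite Turán graph T(n, r) with parts as balanced as possible, and is at most (1 − 1/r) · n^2/2. For r = 6, n = 161: the density bound is (5/6) · 25921/2 = 129605/12 ≈ 10800.4167. The integer-valued extremum is e(T(161, 6)) = 10800, which is strictly less than the density bound 129605/12 since 6 ∤ 161 (the parts of T(161, 6) cannot all be equal).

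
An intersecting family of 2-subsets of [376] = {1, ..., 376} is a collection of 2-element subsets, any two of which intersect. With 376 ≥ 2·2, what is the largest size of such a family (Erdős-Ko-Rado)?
max |F| = C(375, 1) = 375

The Erdős-Ko-Rado theorem states: for n ≥ 2k, an intersecting family of k-subsets of an n-element set has size at most C(n − 1, k − 1), with equality for 'star' families {A ⊆ [n] : |A| = k, i ∈ A} (fix an element i). For n = 376, k = 2: C(375, 1) = 375.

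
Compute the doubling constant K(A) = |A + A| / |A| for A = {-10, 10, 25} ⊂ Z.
K = |A + A| / |A| = 6/3 = 2

Enumerate A + A = {a + b : a, b ∈ A}. With |A| = 3, there are |A|^2 = 9 ordered sum pairs; collecting distinct values, A + A = {-20, 0, 15, 20, 35, 50}, so |A + A| = 6. Thus K = 6/3 = 2. For comparison, the minimum possible |A + A| over all 3-element sets is 2·3 − 1 = 5 (so min K = 5/3), attained only by arithmetic progressions.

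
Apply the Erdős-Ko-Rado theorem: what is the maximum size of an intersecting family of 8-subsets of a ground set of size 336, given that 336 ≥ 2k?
max |F| = C(335, 7) = 88202498238195

Erdős-Ko-Rado (1961): when n ≥ 2k, max |F| = C(n−1, k−1). The bound is attained by the star {A : i ∈ A} for any fixed i ∈ [n]. Here C(336−1, 8−1) = C(335, 7) = 88202498238195.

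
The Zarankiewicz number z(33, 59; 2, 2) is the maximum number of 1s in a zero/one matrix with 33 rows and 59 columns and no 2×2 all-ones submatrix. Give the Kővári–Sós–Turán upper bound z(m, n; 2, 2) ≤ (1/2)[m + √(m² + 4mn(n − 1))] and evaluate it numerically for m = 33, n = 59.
z(33, 59; 2, 2) ≤ (1/2)[33 + √(33² + 4·33·59·58)] = (1/2)[33 + √452793] = 352.9495

Kővári–Sós–Turán: let r_1, ..., r_33 be the row sums and z = Σ r_i the total number of 1s. Each pair of columns can share at most one row with both entries 1 (else a 2×2 all-ones block appears), so Σ_i C(r_i, 2) ≤ C(59, 2) = 1711. By convexity Σ_i C(r_i, 2) ≥ 33·C(z/33, 2) = z(z − 33)/(2·33), giving z² − 33z − 33·59·58 ≤ 0 and hence z ≤ (1/2)[33 + √(1089 + 4·112926)] = (1/2)[33 + √452793] ≈ (1/2)(33 + 672.899) = 352.9495.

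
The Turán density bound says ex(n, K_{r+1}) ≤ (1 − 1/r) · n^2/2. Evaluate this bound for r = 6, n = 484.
Turán density bound = (5/6) · 484^2/2 = 292820/3 ≈ 97606.6667

Turán's theorem: ex(n, K_{r+1}) is achieved by the complete r-partite Turán graph T(n, r) with parts as balanced as possible, and is at most (1 − 1/r) · n^2/2. For r = 6, n = 484: the density bound is (5/6) · 234256/2 = 292820/3 ≈ 97606.6667. The integer-valued extremum is e(T(484, 6)) = 97606, which is strictly less than the density bound 292820/3 since 6 ∤ 484 (the parts of T(484, 6) cannot all be equal).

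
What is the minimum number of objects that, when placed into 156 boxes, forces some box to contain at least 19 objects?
n = (19 − 1)·156 + 1 = 2809

By the generalised pigeonhole principle, to guarantee some box contains ≥ r objects we need more than (r − 1) · k objects total. Threshold: n = (r − 1) · k + 1. With r = 19 and k = 156: n = 18 · 156 + 1 = 2808 + 1 = 2809. For n = 2808 = 18 · 156, we can put exactly 18 objects in every box, avoiding 19 in any single one — so 2809 is tight.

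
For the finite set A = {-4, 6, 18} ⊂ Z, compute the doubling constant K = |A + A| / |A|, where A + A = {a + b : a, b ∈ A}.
K = |A + A| / |A| = 6/3 = 2

Enumerate A + A = {a + b : a, b ∈ A}. With |A| = 3, there are |A|^2 = 9 ordered sum pairs; collecting distinct values, A + A = {-8, 2, 12, 14, 24, 36}, so |A + A| = 6. Thus K = 6/3 = 2. For comparison, the minimum possible |A + A| over all 3-element sets is 2·3 − 1 = 5 (so min K = 5/3), attained only by arithmetic progressions.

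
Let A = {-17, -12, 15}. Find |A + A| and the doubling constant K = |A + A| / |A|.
K = |A + A| / |A| = 6/3 = 2

Enumerate A + A = {a + b : a, b ∈ A}. With |A| = 3, there are |A|^2 = 9 ordered sum pairs; collecting distinct values, A + A = {-34, -29, -24, -2, 3, 30}, so |A + A| = 6. Thus K = 6/3 = 2. For comparison, the minimum possible |A + A| over all 3-element sets is 2·3 − 1 = 5 (so min K = 5/3), attained only by arithmetic progressions.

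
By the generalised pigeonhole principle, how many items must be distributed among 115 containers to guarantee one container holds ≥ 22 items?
n = (22 − 1)·115 + 1 = 2416

By the generalised pigeonhole principle, to guarantee some box contains ≥ r objects we need more than (r − 1) · k objects total. Threshold: n = (r − 1) · k + 1. With r = 22 and k = 115: n = 21 · 115 + 1 = 2415 + 1 = 2416. For n = 2415 = 21 · 115, we can put exactly 21 objects in every box, avoiding 22 in any single one — so 2416 is tight.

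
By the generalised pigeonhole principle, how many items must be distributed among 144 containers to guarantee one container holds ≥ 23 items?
n = (23 − 1)·144 + 1 = 3169

By the generalised pigeonhole principle, to guarantee some box contains ≥ r objects we need more than (r − 1) · k objects total. Threshold: n = (r − 1) · k + 1. With r = 23 and k = 144: n = 22 · 144 + 1 = 3168 + 1 = 3169. For n = 3168 = 22 · 144, we can put exactly 22 objects in every box, avoiding 23 in any single one — so 3169 is tight.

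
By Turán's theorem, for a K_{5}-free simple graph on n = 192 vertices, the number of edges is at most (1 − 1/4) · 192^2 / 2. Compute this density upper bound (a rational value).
Turán density bound = (3/4) · 192^2/2 = 13824

Turán's theorem: ex(n, K_{r+1}) is achieved by the complete r-partite Turán graph T(n, r) with parts as balanced as possible, and is at most (1 − 1/r) · n^2/2. For r = 4, n = 192: the density bound is (3/4) · 36864/2 = 13824. Since 4 ∣ 192, the Turán graph T(192, 4) has parts of equal size 48, and its edge count e(T(192, 4)) = 13824 attains the density bound exactly.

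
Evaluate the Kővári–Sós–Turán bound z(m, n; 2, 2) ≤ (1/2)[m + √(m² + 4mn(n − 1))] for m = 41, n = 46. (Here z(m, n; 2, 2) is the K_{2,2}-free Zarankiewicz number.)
z(41, 46; 2, 2) ≤ (1/2)[41 + √(41² + 4·41·46·45)] = (1/2)[41 + √341161] = 312.5449

Kővári–Sós–Turán: let r_1, ..., r_41 be the row sums and z = Σ r_i the total number of 1s. Each pair of columns can share at most one row with both entries 1 (else a 2×2 all-ones block appears), so Σ_i C(r_i, 2) ≤ C(46, 2) = 1035. By convexity Σ_i C(r_i, 2) ≥ 41·C(z/41, 2) = z(z − 41)/(2·41), giving z² − 41z − 41·46·45 ≤ 0 and hence z ≤ (1/2)[41 + √(1681 + 4·84870)] = (1/2)[41 + √341161] ≈ (1/2)(41 + 584.0899) = 312.5449.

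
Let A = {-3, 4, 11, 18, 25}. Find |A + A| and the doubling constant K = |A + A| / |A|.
K = |A + A| / |A| = 9/5

Enumerate A + A = {a + b : a, b ∈ A}. With |A| = 5, there are |A|^2 = 25 ordered sum pairs; collecting distinct values, A + A = {-6, 1, 8, 15, 22, 29, 36, 43, 50}, so |A + A| = 9. Thus K = 9/5. Here |A + A| = 2|A| − 1 = 9, the minimum possible — so K = 9/5 is minimal, which holds iff A is an arithmetic progression.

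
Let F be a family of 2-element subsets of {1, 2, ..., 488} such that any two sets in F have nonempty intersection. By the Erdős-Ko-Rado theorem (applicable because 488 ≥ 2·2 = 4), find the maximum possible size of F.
max |F| = C(487, 1) = 487

The Erdős-Ko-Rado theorem states: for n ≥ 2k, an intersecting family of k-subsets of an n-element set has size at most C(n − 1, k − 1), with equality for 'star' families {A ⊆ [n] : |A| = k, i ∈ A} (fix an element i). For n = 488, k = 2: C(487, 1) = 487.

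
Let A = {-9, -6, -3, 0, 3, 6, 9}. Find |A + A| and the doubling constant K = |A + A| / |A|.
K = |A + A| / |A| = 13/7

Enumerate A + A = {a + b : a, b ∈ A}. With |A| = 7, there are |A|^2 = 49 ordered sum pairs; collecting distinct values, A + A = {-18, -15, -12, -9, -6, -3, 0, 3, 6, 9, 12, 15, 18}, so |A + A| = 13. Thus K = 13/7. Here |A + A| = 2|A| − 1 = 13, the minimum possible — so K = 13/7 is minimal, which holds iff A is an arithmetic progression.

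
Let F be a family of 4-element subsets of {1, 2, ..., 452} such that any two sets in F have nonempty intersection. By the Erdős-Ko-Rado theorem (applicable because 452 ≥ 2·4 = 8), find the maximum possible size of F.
max |F| = C(451, 3) = 15187425

Erdős-Ko-Rado (1961): when n ≥ 2k, max |F| = C(n−1, k−1). The bound is attained by the star {A : i ∈ A} for any fixed i ∈ [n]. Here C(452−1, 4−1) = C(451, 3) = 15187425.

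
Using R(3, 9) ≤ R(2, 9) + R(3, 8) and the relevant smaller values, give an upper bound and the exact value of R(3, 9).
R(3, 9) ≤ R(2, 9) + R(3, 8) = 9 + 28 = 37; exact value R(3, 9) = 36.

The Erdős–Szekeres recurrence R(r, s) ≤ R(r−1, s) + R(r, s−1) applied to (r, s) = (3, 9) gives
  R(3, 9) ≤ R(2, 9) + R(3, 8) = 9 + 28 = 37.
(Recall R(2, k) = k and R is symmetric.) The recurrence is not tight here (it gives 37, but the exact value is R(3, 9) = 36); the tight upper bound requires a sharper argument than the simple recurrence, combined with a lower-bound construction on K_{35}.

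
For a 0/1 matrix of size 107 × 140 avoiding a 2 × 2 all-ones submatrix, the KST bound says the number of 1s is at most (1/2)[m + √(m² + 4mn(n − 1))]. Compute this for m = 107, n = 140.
z(107, 140; 2, 2) ≤ (1/2)[107 + √(107² + 4·107·140·139)] = (1/2)[107 + √8340329] = 1497.4814

Kővári–Sós–Turán: let r_1, ..., r_107 be the row sums and z = Σ r_i the total number of 1s. Each pair of columns can share at most one row with both entries 1 (else a 2×2 all-ones block appears), so Σ_i C(r_i, 2) ≤ C(140, 2) = 9730. By convexity Σ_i C(r_i, 2) ≥ 107·C(z/107, 2) = z(z − 107)/(2·107), giving z² − 107z − 107·140·139 ≤ 0 and hence z ≤ (1/2)[107 + √(11449 + 4·2082220)] = (1/2)[107 + √8340329] ≈ (1/2)(107 + 2887.9628) = 1497.4814.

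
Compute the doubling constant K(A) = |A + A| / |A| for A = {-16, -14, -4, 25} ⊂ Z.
K = |A + A| / |A| = 10/4 = 5/2

Enumerate A + A = {a + b : a, b ∈ A}. With |A| = 4, there are |A|^2 = 16 ordered sum pairs; collecting distinct values, A + A = {-32, -30, -28, -20, -18, -8, 9, 11, 21, 50}, so |A + A| = 10. Thus K = 10/4 = 5/2. For comparison, the minimum possible |A + A| over all 4-element sets is 2·4 − 1 = 7 (so min K = 7/4), attained only by arithmetic progressions.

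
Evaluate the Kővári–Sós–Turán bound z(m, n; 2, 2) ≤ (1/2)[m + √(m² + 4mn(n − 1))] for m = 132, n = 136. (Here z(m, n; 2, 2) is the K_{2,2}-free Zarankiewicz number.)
z(132, 136; 2, 2) ≤ (1/2)[132 + √(132² + 4·132·136·135)] = (1/2)[132 + √9711504] = 1624.1643

Kővári–Sós–Turán: let r_1, ..., r_132 be the row sums and z = Σ r_i the total number of 1s. Each pair of columns can share at most one row with both entries 1 (else a 2×2 all-ones block appears), so Σ_i C(r_i, 2) ≤ C(136, 2) = 9180. By convexity Σ_i C(r_i, 2) ≥ 132·C(z/132, 2) = z(z − 132)/(2·132), giving z² − 132z − 132·136·135 ≤ 0 and hence z ≤ (1/2)[132 + √(17424 + 4·2423520)] = (1/2)[132 + √9711504] ≈ (1/2)(132 + 3116.3286) = 1624.1643.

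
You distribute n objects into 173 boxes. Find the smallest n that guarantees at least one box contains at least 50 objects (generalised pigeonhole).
n = (50 − 1)·173 + 1 = 8478

By the generalised pigeonhole principle, to guarantee some box contains ≥ r objects we need more than (r − 1) · k objects total. Threshold: n = (r − 1) · k + 1. With r = 50 and k = 173: n = 49 · 173 + 1 = 8477 + 1 = 8478. For n = 8477 = 49 · 173, we can put exactly 49 objects in every box, avoiding 50 in any single one — so 8478 is tight.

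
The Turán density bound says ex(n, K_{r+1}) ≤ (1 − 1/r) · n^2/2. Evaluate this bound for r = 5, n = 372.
Turán density bound = (4/5) · 372^2/2 = 276768/5 ≈ 55353.6

Turán's theorem: ex(n, K_{r+1}) is achieved by the complete r-partite Turán graph T(n, r) with parts as balanced as possible, and is at most (1 − 1/r) · n^2/2. For r = 5, n = 372: the density bound is (4/5) · 138384/2 = 276768/5 ≈ 55353.6. The integer-valued extremum is e(T(372, 5)) = 55353, which is strictly less than the density bound 276768/5 since 5 ∤ 372 (the parts of T(372, 5) cannot all be equal).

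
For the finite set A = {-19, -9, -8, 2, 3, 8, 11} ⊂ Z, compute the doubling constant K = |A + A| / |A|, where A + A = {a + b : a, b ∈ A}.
K = |A + A| / |A| = 25/7

Enumerate A + A = {a + b : a, b ∈ A}. With |A| = 7, there are |A|^2 = 49 ordered sum pairs; collecting distinct values, A + A = {-38, -28, -27, -18, -17, -16, -11, -8, -7, -6, -5, -1, 0, 2, 3, 4, 5, 6, 10, 11, 13, 14, 16, 19, 22}, so |A + A| = 25. Thus K = 25/7. For comparison, the minimum possible |A + A| over all 7-element sets is 2·7 − 1 = 13 (so min K = 13/7), attained only by arithmetic progressions.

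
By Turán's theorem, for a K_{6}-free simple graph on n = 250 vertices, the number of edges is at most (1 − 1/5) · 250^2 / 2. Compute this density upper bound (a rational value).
Turán density bound = (4/5) · 250^2/2 = 25000

Turán's theorem: ex(n, K_{r+1}) is achieved by the complete r-partite Turán graph T(n, r) with parts as balanced as possible, and is at most (1 − 1/r) · n^2/2. For r = 5, n = 250: the density bound is (4/5) · 62500/2 = 25000. Since 5 ∣ 250, the Turán graph T(250, 5) has parts of equal size 50, and its edge count e(T(250, 5)) = 25000 attains the density bound exactly.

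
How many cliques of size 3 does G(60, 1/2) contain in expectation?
E[# K_3] = C(60, 3) · (1/2)^C(3, 2) = 34220 / 2^3 = 8555/2 = 4277.5

For each 3-subset S of vertices (there are C(60, 3) = 34220 such S), let X_S = 1 if S induces a K_3 (all C(3, 2) = 3 edges present). Then P(X_S = 1) = (1/2)^3 = 1/8. By linearity of expectation, E[# K_3] = C(60, 3) · (1/2)^3 = 34220 / 8 = 8555/2 = 4277.5.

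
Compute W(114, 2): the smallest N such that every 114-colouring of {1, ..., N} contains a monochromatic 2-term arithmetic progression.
W(114, 2) = 114 + 1 = 115

A 2-term AP is any pair of integers, so a monochromatic 2-AP exists iff some colour is used at least twice. With 114 colours, the colouring i ↦ i on {1, ..., 114} uses each colour once, avoiding any monochromatic pair, so W(114, 2) > 114. For {1, ..., 115}, pigeonhole forces two integers of the same colour, which form a monochromatic 2-AP. Hence W(114, 2) = 115.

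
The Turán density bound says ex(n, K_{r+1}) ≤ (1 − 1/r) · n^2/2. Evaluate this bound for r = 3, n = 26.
Turán density bound = (2/3) · 26^2/2 = 676/3 ≈ 225.3333

Turán's theorem: ex(n, K_{r+1}) is achieved by the complete r-partite Turán graph T(n, r) with parts as balanced as possible, and is at most (1 − 1/r) · n^2/2. For r = 3, n = 26: the density bound is (2/3) · 676/2 = 676/3 ≈ 225.3333. The integer-valued extremum is e(T(26, 3)) = 225, which is strictly less than the density bound 676/3 since 3 ∤ 26 (the parts of T(26, 3) cannot all be equal).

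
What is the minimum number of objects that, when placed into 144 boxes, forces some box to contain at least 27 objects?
n = (27 − 1)·144 + 1 = 3745

By the generalised pigeonhole principle, to guarantee some box contains ≥ r objects we need more than (r − 1) · k objects total. Threshold: n = (r − 1) · k + 1. With r = 27 and k = 144: n = 26 · 144 + 1 = 3744 + 1 = 3745. For n = 3744 = 26 · 144, we can put exactly 26 objects in every box, avoiding 27 in any single one — so 3745 is tight.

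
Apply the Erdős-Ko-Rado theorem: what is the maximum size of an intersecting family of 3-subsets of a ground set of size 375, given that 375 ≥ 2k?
max |F| = C(374, 2) = 69751

The Erdős-Ko-Rado theorem states: for n ≥ 2k, an intersecting family of k-subsets of an n-element set has size at most C(n − 1, k − 1), with equality for 'star' families {A ⊆ [n] : |A| = k, i ∈ A} (fix an element i). For n = 375, k = 3: C(374, 2) = 69751.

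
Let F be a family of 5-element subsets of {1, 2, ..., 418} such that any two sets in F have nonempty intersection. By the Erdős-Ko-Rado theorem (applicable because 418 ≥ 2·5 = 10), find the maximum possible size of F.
max |F| = C(417, 4) = 1241842680

Erdős-Ko-Rado (1961): when n ≥ 2k, max |F| = C(n−1, k−1). The bound is attained by the star {A : i ∈ A} for any fixed i ∈ [n]. Here C(418−1, 5−1) = C(417, 4) = 1241842680.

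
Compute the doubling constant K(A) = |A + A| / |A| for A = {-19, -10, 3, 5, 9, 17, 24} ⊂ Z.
K = |A + A| / |A| = 27/7

Enumerate A + A = {a + b : a, b ∈ A}. With |A| = 7, there are |A|^2 = 49 ordered sum pairs; collecting distinct values, A + A = {-38, -29, -20, -16, -14, -10, -7, -5, -2, -1, 5, 6, 7, 8, 10, 12, 14, 18, 20, 22, 26, 27, 29, 33, 34, 41, 48}, so |A + A| = 27. Thus K = 27/7. For comparison, the minimum possible |A + A| over all 7-element sets is 2·7 − 1 = 13 (so min K = 13/7), attained only by arithmetic progressions.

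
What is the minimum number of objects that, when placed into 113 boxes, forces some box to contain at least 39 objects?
n = (39 − 1)·113 + 1 = 4295

By the generalised pigeonhole principle, to guarantee some box contains ≥ r objects we need more than (r − 1) · k objects total. Threshold: n = (r − 1) · k + 1. With r = 39 and k = 113: n = 38 · 113 + 1 = 4294 + 1 = 4295. For n = 4294 = 38 · 113, we can put exactly 38 objects in every box, avoiding 39 in any single one — so 4295 is tight.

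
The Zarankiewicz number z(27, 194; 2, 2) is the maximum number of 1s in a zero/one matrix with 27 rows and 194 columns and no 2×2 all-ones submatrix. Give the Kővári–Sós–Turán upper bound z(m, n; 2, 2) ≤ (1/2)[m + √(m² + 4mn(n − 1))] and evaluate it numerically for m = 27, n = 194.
z(27, 194; 2, 2) ≤ (1/2)[27 + √(27² + 4·27·194·193)] = (1/2)[27 + √4044465] = 1019.0428

Kővári–Sós–Turán: let r_1, ..., r_27 be the row sums and z = Σ r_i the total number of 1s. Each pair of columns can share at most one row with both entries 1 (else a 2×2 all-ones block appears), so Σ_i C(r_i, 2) ≤ C(194, 2) = 18721. By convexity Σ_i C(r_i, 2) ≥ 27·C(z/27, 2) = z(z − 27)/(2·27), giving z² − 27z − 27·194·193 ≤ 0 and hence z ≤ (1/2)[27 + √(729 + 4·1010934)] = (1/2)[27 + √4044465] ≈ (1/2)(27 + 2011.0855) = 1019.0428.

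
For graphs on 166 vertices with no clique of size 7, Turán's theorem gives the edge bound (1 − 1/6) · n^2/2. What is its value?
Turán density bound = (5/6) · 166^2/2 = 34445/3 ≈ 11481.6667

Turán's theorem: ex(n, K_{r+1}) is achieved by the complete r-partite Turán graph T(n, r) with parts as balanced as possible, and is at most (1 − 1/r) · n^2/2. For r = 6, n = 166: the density bound is (5/6) · 27556/2 = 34445/3 ≈ 11481.6667. The integer-valued extremum is e(T(166, 6)) = 11481, which is strictly less than the density bound 34445/3 since 6 ∤ 166 (the parts of T(166, 6) cannot all be equal).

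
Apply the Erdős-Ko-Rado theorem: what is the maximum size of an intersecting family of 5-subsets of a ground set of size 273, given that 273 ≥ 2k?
max |F| = C(272, 4) = 223070940

The Erdős-Ko-Rado theorem states: for n ≥ 2k, an intersecting family of k-subsets of an n-element set has size at most C(n − 1, k − 1), with equality for 'star' families {A ⊆ [n] : |A| = k, i ∈ A} (fix an element i). For n = 273, k = 5: C(272, 4) = 223070940.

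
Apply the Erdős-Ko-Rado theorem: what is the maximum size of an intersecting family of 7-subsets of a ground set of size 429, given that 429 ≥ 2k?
max |F| = C(428, 6) = 8242214273580

The Erdős-Ko-Rado theorem states: for n ≥ 2k, an intersecting family of k-subsets of an n-element set has size at most C(n − 1, k − 1), with equality for 'star' families {A ⊆ [n] : |A| = k, i ∈ A} (fix an element i). For n = 429, k = 7: C(428, 6) = 8242214273580.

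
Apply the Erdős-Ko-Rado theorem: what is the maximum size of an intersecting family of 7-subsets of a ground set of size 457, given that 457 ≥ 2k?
max |F| = C(456, 6) = 12081275121916

The Erdős-Ko-Rado theorem states: for n ≥ 2k, an intersecting family of k-subsets of an n-element set has size at most C(n − 1, k − 1), with equality for 'star' families {A ⊆ [n] : |A| = k, i ∈ A} (fix an element i). For n = 457, k = 7: C(456, 6) = 12081275121916.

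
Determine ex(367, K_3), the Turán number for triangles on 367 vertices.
ex(367, K_3) = ⌊367^2/4⌋ = 33672

Mantel (1907): a triangle-free graph on n vertices has at most ⌊n^2/4⌋ edges, with equality for the complete bipartite graph K_{⌊n/2⌋, ⌈n/2⌉}. For n = 367: ⌊367^2/4⌋ = ⌊134689/4⌋ = 33672. The extremal graph is K_{183, 184}, which has 183·184 = 33672 edges.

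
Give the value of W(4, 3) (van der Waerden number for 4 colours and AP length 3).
W(4, 3) = 76

This is a classical value, W(4, 3) = 76, established by combining an explicit 4-colouring of {1, ..., 75} with no monochromatic 3-AP (giving the lower bound W(4, 3) > 75) and a finite case analysis / exhaustive computer search showing every 4-colouring of {1, ..., 76} has such an AP.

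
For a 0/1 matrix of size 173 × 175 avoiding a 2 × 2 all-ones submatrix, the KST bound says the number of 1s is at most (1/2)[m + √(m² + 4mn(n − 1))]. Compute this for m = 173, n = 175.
z(173, 175; 2, 2) ≤ (1/2)[173 + √(173² + 4·173·175·174)] = (1/2)[173 + √21101329] = 2383.3091

Kővári–Sós–Turán: let r_1, ..., r_173 be the row sums and z = Σ r_i the total number of 1s. Each pair of columns can share at most one row with both entries 1 (else a 2×2 all-ones block appears), so Σ_i C(r_i, 2) ≤ C(175, 2) = 15225. By convexity Σ_i C(r_i, 2) ≥ 173·C(z/173, 2) = z(z − 173)/(2·173), giving z² − 173z − 173·175·174 ≤ 0 and hence z ≤ (1/2)[173 + √(29929 + 4·5267850)] = (1/2)[173 + √21101329] ≈ (1/2)(173 + 4593.6183) = 2383.3091.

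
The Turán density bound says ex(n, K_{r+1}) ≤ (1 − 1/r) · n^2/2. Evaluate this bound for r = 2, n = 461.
Turán density bound = (1/2) · 461^2/2 = 212521/4 ≈ 53130.25

Turán's theorem: ex(n, K_{r+1}) is achieved by the complete r-partite Turán graph T(n, r) with parts as balanced as possible, and is at most (1 − 1/r) · n^2/2. For r = 2, n = 461: the density bound is (1/2) · 212521/2 = 212521/4 ≈ 53130.25. The integer-valued extremum is e(T(461, 2)) = 53130, which is strictly less than the density bound 212521/4 since 2 ∤ 461 (the parts of T(461, 2) cannot all be equal).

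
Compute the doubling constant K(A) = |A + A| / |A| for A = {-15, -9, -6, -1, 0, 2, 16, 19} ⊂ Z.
K = |A + A| / |A| = 30/8 = 15/4

Enumerate A + A = {a + b : a, b ∈ A}. With |A| = 8, there are |A|^2 = 64 ordered sum pairs; collecting distinct values, A + A = {-30, -24, -21, -18, -16, -15, -13, -12, -10, -9, -7, -6, -4, -2, -1, 0, 1, 2, 4, 7, 10, 13, 15, 16, 18, 19, 21, 32, 35, 38}, so |A + A| = 30. Thus K = 30/8 = 15/4. For comparison, the minimum possible |A + A| over all 8-element sets is 2·8 − 1 = 15 (so min K = 15/8), attained only by arithmetic progressions.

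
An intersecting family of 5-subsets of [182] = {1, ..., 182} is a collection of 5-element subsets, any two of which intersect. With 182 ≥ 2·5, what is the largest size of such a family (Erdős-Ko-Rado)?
max |F| = C(181, 4) = 43252665

The Erdős-Ko-Rado theorem states: for n ≥ 2k, an intersecting family of k-subsets of an n-element set has size at most C(n − 1, k − 1), with equality for 'star' families {A ⊆ [n] : |A| = k, i ∈ A} (fix an element i). For n = 182, k = 5: C(181, 4) = 43252665.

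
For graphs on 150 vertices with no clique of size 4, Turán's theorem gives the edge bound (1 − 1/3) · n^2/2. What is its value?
Turán density bound = (2/3) · 150^2/2 = 7500

Turán's theorem: ex(n, K_{r+1}) is achieved by the complete r-partite Turán graph T(n, r) with parts as balanced as possible, and is at most (1 − 1/r) · n^2/2. For r = 3, n = 150: the density bound is (2/3) · 22500/2 = 7500. Since 3 ∣ 150, the Turán graph T(150, 3) has parts of equal size 50, and its edge count e(T(150, 3)) = 7500 attains the density bound exactly.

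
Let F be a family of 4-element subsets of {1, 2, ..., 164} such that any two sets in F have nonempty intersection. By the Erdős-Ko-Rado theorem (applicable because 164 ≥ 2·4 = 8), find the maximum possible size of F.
max |F| = C(163, 3) = 708561

The Erdős-Ko-Rado theorem states: for n ≥ 2k, an intersecting family of k-subsets of an n-element set has size at most C(n − 1, k − 1), with equality for 'star' families {A ⊆ [n] : |A| = k, i ∈ A} (fix an element i). For n = 164, k = 4: C(163, 3) = 708561.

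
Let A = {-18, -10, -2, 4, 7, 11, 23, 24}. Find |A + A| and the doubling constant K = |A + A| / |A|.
K = |A + A| / |A| = 32/8 = 4

Enumerate A + A = {a + b : a, b ∈ A}. With |A| = 8, there are |A|^2 = 64 ordered sum pairs; collecting distinct values, A + A = {-36, -28, -20, -14, -12, -11, -7, -6, -4, -3, 1, 2, 5, 6, 8, 9, 11, 13, 14, 15, 18, 21, 22, 27, 28, 30, 31, 34, 35, 46, 47, 48}, so |A + A| = 32. Thus K = 32/8 = 4. For comparison, the minimum possible |A + A| over all 8-element sets is 2·8 − 1 = 15 (so min K = 15/8), attained only by arithmetic progressions.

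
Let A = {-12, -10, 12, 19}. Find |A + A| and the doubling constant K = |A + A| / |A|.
K = |A + A| / |A| = 10/4 = 5/2

Enumerate A + A = {a + b : a, b ∈ A}. With |A| = 4, there are |A|^2 = 16 ordered sum pairs; collecting distinct values, A + A = {-24, -22, -20, 0, 2, 7, 9, 24, 31, 38}, so |A + A| = 10. Thus K = 10/4 = 5/2. For comparison, the minimum possible |A + A| over all 4-element sets is 2·4 − 1 = 7 (so min K = 7/4), attained only by arithmetic progressions.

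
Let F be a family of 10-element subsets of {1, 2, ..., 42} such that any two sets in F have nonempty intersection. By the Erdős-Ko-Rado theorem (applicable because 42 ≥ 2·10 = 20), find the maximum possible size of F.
max |F| = C(41, 9) = 350343565

The Erdős-Ko-Rado theorem states: for n ≥ 2k, an intersecting family of k-subsets of an n-element set has size at most C(n − 1, k − 1), with equality for 'star' families {A ⊆ [n] : |A| = k, i ∈ A} (fix an element i). For n = 42, k = 10: C(41, 9) = 350343565.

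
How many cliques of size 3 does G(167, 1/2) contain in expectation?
E[# K_3] = C(167, 3) · (1/2)^C(3, 2) = 762355 / 2^3 = 95294.375

For each 3-subset S of vertices (there are C(167, 3) = 762355 such S), let X_S = 1 if S induces a K_3 (all C(3, 2) = 3 edges present). Then P(X_S = 1) = (1/2)^3 = 1/8. By linearity of expectation, E[# K_3] = C(167, 3) · (1/2)^3 = 762355 / 8 = 95294.375.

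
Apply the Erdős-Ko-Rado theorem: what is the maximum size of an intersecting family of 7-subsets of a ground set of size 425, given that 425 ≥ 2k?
max |F| = C(424, 6) = 7788101227116

The Erdős-Ko-Rado theorem states: for n ≥ 2k, an intersecting family of k-subsets of an n-element set has size at most C(n − 1, k − 1), with equality for 'star' families {A ⊆ [n] : |A| = k, i ∈ A} (fix an element i). For n = 425, k = 7: C(424, 6) = 7788101227116.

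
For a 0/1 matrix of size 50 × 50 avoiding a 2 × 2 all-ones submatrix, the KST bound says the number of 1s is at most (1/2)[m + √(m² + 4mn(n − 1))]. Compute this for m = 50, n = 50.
z(50, 50; 2, 2) ≤ (1/2)[50 + √(50² + 4·50·50·49)] = (1/2)[50 + √492500] = 375.8917

Kővári–Sós–Turán: let r_1, ..., r_50 be the row sums and z = Σ r_i the total number of 1s. Each pair of columns can share at most one row with both entries 1 (else a 2×2 all-ones block appears), so Σ_i C(r_i, 2) ≤ C(50, 2) = 1225. By convexity Σ_i C(r_i, 2) ≥ 50·C(z/50, 2) = z(z − 50)/(2·50), giving z² − 50z − 50·50·49 ≤ 0 and hence z ≤ (1/2)[50 + √(2500 + 4·122500)] = (1/2)[50 + √492500] ≈ (1/2)(50 + 701.7834) = 375.8917.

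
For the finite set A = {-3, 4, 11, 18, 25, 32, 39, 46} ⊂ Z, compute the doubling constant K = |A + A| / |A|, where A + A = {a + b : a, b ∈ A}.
K = |A + A| / |A| = 15/8

Enumerate A + A = {a + b : a, b ∈ A}. With |A| = 8, there are |A|^2 = 64 ordered sum pairs; collecting distinct values, A + A = {-6, 1, 8, 15, 22, 29, 36, 43, 50, 57, 64, 71, 78, 85, 92}, so |A + A| = 15. Thus K = 15/8. Here |A + A| = 2|A| − 1 = 15, the minimum possible — so K = 15/8 is minimal, which holds iff A is an arithmetic progression.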